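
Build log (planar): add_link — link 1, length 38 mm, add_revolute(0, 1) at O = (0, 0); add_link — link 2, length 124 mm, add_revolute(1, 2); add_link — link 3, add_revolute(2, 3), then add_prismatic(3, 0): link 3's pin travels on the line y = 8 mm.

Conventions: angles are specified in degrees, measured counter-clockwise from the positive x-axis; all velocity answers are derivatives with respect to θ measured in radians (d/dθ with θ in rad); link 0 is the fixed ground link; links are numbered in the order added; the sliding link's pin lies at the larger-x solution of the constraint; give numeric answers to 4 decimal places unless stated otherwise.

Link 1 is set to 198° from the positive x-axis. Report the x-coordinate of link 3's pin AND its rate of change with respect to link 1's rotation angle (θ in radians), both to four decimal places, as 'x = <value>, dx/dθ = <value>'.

geometry: r = 38 mm, L = 124 mm, e = 8 mm
crank pin P = (r cos θ, r sin θ) = (-36.140148, -11.742646)
h = r sin θ − e = -11.742646 − 8 = -19.742646
x = r cos θ + √(L² − h²) = -36.140148 + 122.418250 = 86.278102
dx/dθ = −r sin θ − h·r cos θ/√(L² − h²) (θ in radians; h = -19.742646) = 5.914249

x = 86.2781, dx/dθ = 5.9142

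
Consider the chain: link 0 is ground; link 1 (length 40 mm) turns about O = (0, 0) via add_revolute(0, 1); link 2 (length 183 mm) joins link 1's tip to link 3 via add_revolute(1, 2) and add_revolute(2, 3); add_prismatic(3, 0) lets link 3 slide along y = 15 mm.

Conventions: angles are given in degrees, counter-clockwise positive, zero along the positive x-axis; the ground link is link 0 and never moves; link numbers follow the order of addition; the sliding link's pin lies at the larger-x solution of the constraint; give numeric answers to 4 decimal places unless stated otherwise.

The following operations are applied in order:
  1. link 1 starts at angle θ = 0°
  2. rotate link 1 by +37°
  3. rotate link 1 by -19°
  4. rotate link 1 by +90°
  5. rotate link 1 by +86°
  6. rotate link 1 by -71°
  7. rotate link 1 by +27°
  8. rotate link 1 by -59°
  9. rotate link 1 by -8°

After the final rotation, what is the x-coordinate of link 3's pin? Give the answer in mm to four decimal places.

geometry: r = 40 mm, L = 183 mm, e = 15 mm; θ starts at 0°
rotate link 1 by +37°: θ ← 0° +37° = 37°
rotate link 1 by -19°: θ ← 37° -19° = 18°
rotate link 1 by +90°: θ ← 18° +90° = 108°
rotate link 1 by +86°: θ ← 108° +86° = 194°
rotate link 1 by -71°: θ ← 194° -71° = 123°
rotate link 1 by +27°: θ ← 123° +27° = 150°
rotate link 1 by -59°: θ ← 150° -59° = 91°
rotate link 1 by -8°: θ ← 91° -8° = 83°
crank pin P = (r cos θ, r sin θ) = (4.874774, 39.701846)
h = r sin θ − e = 39.701846 − 15 = 24.701846
x = r cos θ + √(L² − h²) = 4.874774 + 181.325174 = 186.199948

186.1999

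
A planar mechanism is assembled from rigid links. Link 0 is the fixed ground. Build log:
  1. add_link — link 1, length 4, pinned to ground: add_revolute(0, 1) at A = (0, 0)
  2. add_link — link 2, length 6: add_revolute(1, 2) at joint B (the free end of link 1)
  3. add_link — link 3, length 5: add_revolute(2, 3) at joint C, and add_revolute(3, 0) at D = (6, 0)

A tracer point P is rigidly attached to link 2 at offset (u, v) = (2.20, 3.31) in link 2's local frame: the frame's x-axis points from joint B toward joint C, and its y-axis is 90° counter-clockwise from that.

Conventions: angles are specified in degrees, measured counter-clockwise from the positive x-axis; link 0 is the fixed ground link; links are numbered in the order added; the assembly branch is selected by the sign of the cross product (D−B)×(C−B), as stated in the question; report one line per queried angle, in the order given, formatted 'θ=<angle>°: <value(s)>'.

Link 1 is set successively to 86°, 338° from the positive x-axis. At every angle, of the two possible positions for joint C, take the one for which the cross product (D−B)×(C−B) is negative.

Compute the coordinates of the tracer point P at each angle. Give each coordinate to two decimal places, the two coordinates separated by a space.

A=(0,0), D=(6.00,0)
θ=86°: B = A + 4.00·(cos86°, sin86°) = (0.2790, 3.9903)
θ=86°: |BD| = 6.9751
θ=86°: circle(B,6.00) ∩ circle(D,5.00): a=4.2761, h=4.2090
θ=86°:   candidates: C₊=(6.1941,4.9962) cross=29.358; C₋=(1.3784,-1.9082) cross=-29.358
θ=86°:   branch - wants cross < 0 → take C=(1.3784,-1.9082) (cross=-29.358)
θ=86°: ex = (C−B)/|BC| = (0.1832,-0.9831); ey = (0.9831,0.1832)
θ=86°: P = B + 2.20·ex + 3.31·ey = (3.9361,2.4340)
θ=338°: B = A + 4.00·(cos338°, sin338°) = (3.7087, -1.4984)
θ=338°: |BD| = 2.7377
θ=338°: circle(B,6.00) ∩ circle(D,5.00): a=3.3778, h=4.9589
θ=338°:   candidates: C₊=(3.8216,4.5005) cross=13.576; C₋=(9.2498,-3.7998) cross=-13.576
θ=338°:   branch - wants cross < 0 → take C=(9.2498,-3.7998) (cross=-13.576)
θ=338°: ex = (C−B)/|BC| = (0.9235,-0.3836); ey = (0.3836,0.9235)
θ=338°: P = B + 2.20·ex + 3.31·ey = (7.0101,0.7146)

θ=86°: 3.94 2.43
θ=338°: 7.01 0.71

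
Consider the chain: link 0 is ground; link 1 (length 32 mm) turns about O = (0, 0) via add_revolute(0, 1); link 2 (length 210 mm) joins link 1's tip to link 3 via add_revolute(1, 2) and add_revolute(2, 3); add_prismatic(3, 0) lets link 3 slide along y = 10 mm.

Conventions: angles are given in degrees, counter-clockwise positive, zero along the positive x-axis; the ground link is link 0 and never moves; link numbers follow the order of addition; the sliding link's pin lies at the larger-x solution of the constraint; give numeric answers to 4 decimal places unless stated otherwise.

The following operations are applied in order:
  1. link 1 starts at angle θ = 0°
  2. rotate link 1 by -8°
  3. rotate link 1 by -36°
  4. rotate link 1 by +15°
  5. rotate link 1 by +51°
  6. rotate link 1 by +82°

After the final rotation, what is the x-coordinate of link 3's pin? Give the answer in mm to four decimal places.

geometry: r = 32 mm, L = 210 mm, e = 10 mm; θ starts at 0°
rotate link 1 by -8°: θ ← 0° -8° = -8°
rotate link 1 by -36°: θ ← -8° -36° = -44°
rotate link 1 by +15°: θ ← -44° +15° = -29°
rotate link 1 by +51°: θ ← -29° +51° = 22°
rotate link 1 by +82°: θ ← 22° +82° = 104°
crank pin P = (r cos θ, r sin θ) = (-7.741501, 31.049463)
h = r sin θ − e = 31.049463 − 10 = 21.049463
x = r cos θ + √(L² − h²) = -7.741501 + 208.942385 = 201.200884

201.2009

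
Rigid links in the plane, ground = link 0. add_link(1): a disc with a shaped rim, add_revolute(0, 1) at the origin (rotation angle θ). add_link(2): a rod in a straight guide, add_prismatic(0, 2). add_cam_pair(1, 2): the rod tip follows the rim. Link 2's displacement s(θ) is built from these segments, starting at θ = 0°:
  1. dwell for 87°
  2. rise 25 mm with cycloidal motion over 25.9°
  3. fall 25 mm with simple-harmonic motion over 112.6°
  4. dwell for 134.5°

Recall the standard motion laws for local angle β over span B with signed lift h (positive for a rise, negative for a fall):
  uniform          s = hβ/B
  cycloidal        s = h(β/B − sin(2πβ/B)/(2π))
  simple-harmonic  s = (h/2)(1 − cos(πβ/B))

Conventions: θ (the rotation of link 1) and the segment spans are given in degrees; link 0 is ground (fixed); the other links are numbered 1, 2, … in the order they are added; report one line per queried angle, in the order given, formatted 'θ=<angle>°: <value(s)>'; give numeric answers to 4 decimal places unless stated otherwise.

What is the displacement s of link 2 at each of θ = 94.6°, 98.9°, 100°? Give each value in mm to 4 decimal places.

segment 1 (0° to 87°, dwell): s unchanged at 0.0000
θ = 94.6° falls in segment 2 (87° to 112.9°, cycloidal, h = 25): β = 94.6 − 87 = 7.6°, B = 25.9°; Δs = 25·(0.2934 − sin(2π·0.2934)/(2π)) = 3.5043; s = 0.0000 + 3.5043 = 3.5043
θ = 98.9° falls in segment 2 (87° to 112.9°, cycloidal, h = 25): β = 98.9 − 87 = 11.9°, B = 25.9°; Δs = 25·(0.4595 − sin(2π·0.4595)/(2π)) = 10.4839; s = 0.0000 + 10.4839 = 10.4839
θ = 100° falls in segment 2 (87° to 112.9°, cycloidal, h = 25): β = 100 − 87 = 13°, B = 25.9°; Δs = 25·(0.5019 − sin(2π·0.5019)/(2π)) = 12.5965; s = 0.0000 + 12.5965 = 12.5965

θ=94.6°: 3.5043
θ=98.9°: 10.4839
θ=100°: 12.5965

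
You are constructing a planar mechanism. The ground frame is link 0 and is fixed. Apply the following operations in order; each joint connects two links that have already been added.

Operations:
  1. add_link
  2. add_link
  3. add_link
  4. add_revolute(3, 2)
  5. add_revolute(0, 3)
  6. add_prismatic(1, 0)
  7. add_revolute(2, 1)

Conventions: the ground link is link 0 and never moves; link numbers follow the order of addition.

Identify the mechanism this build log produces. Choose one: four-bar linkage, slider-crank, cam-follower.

links: 4 (incl. ground); joints: 3 revolute, 1 prismatic, 0 higher (cam) pair, forming one closed loop
4 links, 3 revolutes + 1 prismatic in one loop → slider-crank

slider-crank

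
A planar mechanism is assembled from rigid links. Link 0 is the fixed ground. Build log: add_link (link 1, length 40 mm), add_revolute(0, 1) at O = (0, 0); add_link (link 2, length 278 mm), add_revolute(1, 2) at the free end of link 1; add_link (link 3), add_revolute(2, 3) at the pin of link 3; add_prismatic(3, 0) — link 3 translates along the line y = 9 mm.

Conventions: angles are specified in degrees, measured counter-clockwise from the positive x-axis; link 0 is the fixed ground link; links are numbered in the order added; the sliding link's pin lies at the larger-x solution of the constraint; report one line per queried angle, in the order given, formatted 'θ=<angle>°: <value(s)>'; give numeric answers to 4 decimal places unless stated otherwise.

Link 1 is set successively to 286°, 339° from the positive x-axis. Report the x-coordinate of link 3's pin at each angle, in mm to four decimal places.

geometry: r = 40 mm, L = 278 mm, e = 9 mm
θ=286°: crank pin P = (r cos θ, r sin θ) = (11.025494, -38.450468)
θ=286°: h = r sin θ − e = -38.450468 − 9 = -47.450468
θ=286°: x = r cos θ + √(L² − h²) = 11.025494 + 273.920523 = 284.946018
θ=339°: crank pin P = (r cos θ, r sin θ) = (37.343217, -14.334718)
θ=339°: h = r sin θ − e = -14.334718 − 9 = -23.334718
θ=339°: x = r cos θ + √(L² − h²) = 37.343217 + 277.018936 = 314.362153

θ=286°: 284.9460
θ=339°: 314.3622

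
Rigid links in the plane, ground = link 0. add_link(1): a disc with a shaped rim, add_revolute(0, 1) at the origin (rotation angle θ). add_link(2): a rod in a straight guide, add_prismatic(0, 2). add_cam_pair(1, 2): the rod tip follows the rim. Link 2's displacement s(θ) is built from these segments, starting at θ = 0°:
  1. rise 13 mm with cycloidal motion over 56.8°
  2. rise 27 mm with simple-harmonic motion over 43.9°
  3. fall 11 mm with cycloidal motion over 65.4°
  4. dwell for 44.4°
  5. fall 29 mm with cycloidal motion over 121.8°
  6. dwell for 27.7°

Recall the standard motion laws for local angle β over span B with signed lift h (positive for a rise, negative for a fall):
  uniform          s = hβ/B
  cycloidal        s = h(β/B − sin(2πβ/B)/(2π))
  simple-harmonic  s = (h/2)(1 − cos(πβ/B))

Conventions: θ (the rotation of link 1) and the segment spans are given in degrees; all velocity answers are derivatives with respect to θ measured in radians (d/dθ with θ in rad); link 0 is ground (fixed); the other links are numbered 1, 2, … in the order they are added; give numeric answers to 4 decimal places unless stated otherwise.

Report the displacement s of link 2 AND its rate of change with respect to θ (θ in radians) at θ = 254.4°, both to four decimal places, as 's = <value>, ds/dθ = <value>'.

segment 1 (0° to 56.8°, cycloidal, h = 13) is passed completely: s = 0.0000 + (13) = 13.0000
segment 2 (56.8° to 100.7°, simple-harmonic, h = 27) is passed completely: s = 13.0000 + (27) = 40.0000
segment 3 (100.7° to 166.1°, cycloidal, h = -11) is passed completely: s = 40.0000 + (-11) = 29.0000
segment 4 (166.1° to 210.5°, dwell): s unchanged at 29.0000
θ = 254.4° falls in segment 5 (210.5° to 332.3°, cycloidal, h = -29): β = 254.4 − 210.5 = 43.9°, B = 121.8°; Δs = -29·(0.3604 − sin(2π·0.3604)/(2π)) = -6.9040; s = 29.0000 − 6.9040 = 22.0960
velocity in seg [210.5°–332.3°] (cycloidal), θ in radians: β = 43.9° = 0.7662 rad, B = 121.8° = 2.1258 rad; ds/dθ = (h/B)(1 − cos(2πβ/B)) = ((-29)/2.1258)(1 − cos(2π·0.3604)) = -22.365661 mm/rad

s = 22.0960, ds/dθ = -22.3657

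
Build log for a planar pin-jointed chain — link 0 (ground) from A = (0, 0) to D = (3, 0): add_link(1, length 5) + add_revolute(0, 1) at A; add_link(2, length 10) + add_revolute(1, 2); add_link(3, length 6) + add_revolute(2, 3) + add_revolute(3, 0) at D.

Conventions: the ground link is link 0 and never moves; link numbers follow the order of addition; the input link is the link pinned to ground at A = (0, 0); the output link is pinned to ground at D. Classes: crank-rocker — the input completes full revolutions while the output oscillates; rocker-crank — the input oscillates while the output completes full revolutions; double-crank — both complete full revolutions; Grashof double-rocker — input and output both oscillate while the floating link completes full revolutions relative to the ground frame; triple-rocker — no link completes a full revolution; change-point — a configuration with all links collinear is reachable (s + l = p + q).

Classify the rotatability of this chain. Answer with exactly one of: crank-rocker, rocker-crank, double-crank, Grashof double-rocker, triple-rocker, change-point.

lengths: ground=3, input=5, coupler=10, output=6
sorted: s=3 (shortest), l=10 (longest), p+q=11
s + l = 13 vs p + q = 11
s + l > p + q → non-Grashof → no link fully rotates → triple-rocker

triple-rocker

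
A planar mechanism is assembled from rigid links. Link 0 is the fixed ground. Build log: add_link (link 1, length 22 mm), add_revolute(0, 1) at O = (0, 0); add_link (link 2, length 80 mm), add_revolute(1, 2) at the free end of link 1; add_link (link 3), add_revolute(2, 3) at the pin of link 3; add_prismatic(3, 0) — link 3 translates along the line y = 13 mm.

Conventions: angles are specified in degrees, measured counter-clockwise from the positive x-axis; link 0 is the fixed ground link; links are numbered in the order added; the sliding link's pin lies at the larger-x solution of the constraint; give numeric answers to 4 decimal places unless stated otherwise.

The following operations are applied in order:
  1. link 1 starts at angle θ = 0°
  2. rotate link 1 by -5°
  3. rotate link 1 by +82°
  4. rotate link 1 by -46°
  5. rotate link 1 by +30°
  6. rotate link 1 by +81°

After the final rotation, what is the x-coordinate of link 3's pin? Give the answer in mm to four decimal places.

geometry: r = 22 mm, L = 80 mm, e = 13 mm; θ starts at 0°
rotate link 1 by -5°: θ ← 0° -5° = -5°
rotate link 1 by +82°: θ ← -5° +82° = 77°
rotate link 1 by -46°: θ ← 77° -46° = 31°
rotate link 1 by +30°: θ ← 31° +30° = 61°
rotate link 1 by +81°: θ ← 61° +81° = 142°
crank pin P = (r cos θ, r sin θ) = (-17.336237, 13.544552)
h = r sin θ − e = 13.544552 − 13 = 0.544552
x = r cos θ + √(L² − h²) = -17.336237 + 79.998147 = 62.661910

62.6619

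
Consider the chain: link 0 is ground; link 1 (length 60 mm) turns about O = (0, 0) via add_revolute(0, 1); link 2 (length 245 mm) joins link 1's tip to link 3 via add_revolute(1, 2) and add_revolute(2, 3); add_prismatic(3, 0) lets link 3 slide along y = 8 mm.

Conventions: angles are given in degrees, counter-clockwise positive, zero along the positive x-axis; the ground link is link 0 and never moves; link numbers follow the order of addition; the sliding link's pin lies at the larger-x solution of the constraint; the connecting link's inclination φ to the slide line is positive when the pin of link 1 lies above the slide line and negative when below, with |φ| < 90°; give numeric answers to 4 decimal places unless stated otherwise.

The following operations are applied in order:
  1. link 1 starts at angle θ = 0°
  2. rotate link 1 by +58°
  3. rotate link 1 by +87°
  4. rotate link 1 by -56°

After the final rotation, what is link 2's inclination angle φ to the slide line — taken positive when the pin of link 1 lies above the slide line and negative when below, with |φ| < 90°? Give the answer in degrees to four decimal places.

geometry: r = 60 mm, L = 245 mm, e = 8 mm; θ starts at 0°
rotate link 1 by +58°: θ ← 0° +58° = 58°
rotate link 1 by +87°: θ ← 58° +87° = 145°
rotate link 1 by -56°: θ ← 145° -56° = 89°
h = r sin θ − e = 59.990862 − 8 = 51.990862
sin φ = h / L = 51.990862 / 245 = 0.21220760
φ = arcsin(0.21220760) = 12.251755°

12.2518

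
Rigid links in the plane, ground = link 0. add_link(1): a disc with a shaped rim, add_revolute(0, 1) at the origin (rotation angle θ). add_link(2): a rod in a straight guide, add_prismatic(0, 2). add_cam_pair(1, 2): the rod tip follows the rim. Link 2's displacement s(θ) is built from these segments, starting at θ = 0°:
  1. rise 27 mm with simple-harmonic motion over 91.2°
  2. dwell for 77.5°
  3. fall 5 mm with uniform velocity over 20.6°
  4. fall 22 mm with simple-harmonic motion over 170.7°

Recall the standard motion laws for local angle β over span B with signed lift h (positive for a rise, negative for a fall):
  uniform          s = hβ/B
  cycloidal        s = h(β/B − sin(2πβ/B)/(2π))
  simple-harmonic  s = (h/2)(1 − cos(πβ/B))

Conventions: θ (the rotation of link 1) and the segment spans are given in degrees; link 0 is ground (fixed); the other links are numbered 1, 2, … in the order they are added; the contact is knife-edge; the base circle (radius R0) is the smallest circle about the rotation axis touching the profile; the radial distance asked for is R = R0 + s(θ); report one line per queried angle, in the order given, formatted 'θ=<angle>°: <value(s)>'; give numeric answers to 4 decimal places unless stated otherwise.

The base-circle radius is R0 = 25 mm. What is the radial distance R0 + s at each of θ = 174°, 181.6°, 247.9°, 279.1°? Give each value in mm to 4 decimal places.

segment 1 (0° to 91.2°, simple-harmonic, h = 27) is passed completely: s = 0.0000 + (27) = 27.0000
segment 2 (91.2° to 168.7°, dwell): s unchanged at 27.0000
θ = 174° falls in segment 3 (168.7° to 189.3°, uniform, h = -5): β = 174 − 168.7 = 5.3°, B = 20.6°; Δs = -5·5.3/20.6 = -1.2864; s = 27.0000 − 1.2864 = 25.7136
θ = 181.6° falls in segment 3 (168.7° to 189.3°, uniform, h = -5): β = 181.6 − 168.7 = 12.9°, B = 20.6°; Δs = -5·12.9/20.6 = -3.1311; s = 27.0000 − 3.1311 = 23.8689
segment 3 (168.7° to 189.3°, uniform, h = -5) is passed completely: s = 27.0000 + (-5) = 22.0000
θ = 247.9° falls in segment 4 (189.3° to 360°, simple-harmonic, h = -22): β = 247.9 − 189.3 = 58.6°, B = 170.7°; Δs = -22/2·(1 − cos(π·0.3433)) = -5.8007; s = 22.0000 − 5.8007 = 16.1993
θ = 279.1° falls in segment 4 (189.3° to 360°, simple-harmonic, h = -22): β = 279.1 − 189.3 = 89.8°, B = 170.7°; Δs = -22/2·(1 − cos(π·0.5261)) = -11.8999; s = 22.0000 − 11.8999 = 10.1001
θ=174°: R = R0 + s = 25 + 25.7136 = 50.7136
θ=181.6°: R = R0 + s = 25 + 23.8689 = 48.8689
θ=247.9°: R = R0 + s = 25 + 16.1993 = 41.1993
θ=279.1°: R = R0 + s = 25 + 10.1001 = 35.1001

θ=174°: 50.7136
θ=181.6°: 48.8689
θ=247.9°: 41.1993
θ=279.1°: 35.1001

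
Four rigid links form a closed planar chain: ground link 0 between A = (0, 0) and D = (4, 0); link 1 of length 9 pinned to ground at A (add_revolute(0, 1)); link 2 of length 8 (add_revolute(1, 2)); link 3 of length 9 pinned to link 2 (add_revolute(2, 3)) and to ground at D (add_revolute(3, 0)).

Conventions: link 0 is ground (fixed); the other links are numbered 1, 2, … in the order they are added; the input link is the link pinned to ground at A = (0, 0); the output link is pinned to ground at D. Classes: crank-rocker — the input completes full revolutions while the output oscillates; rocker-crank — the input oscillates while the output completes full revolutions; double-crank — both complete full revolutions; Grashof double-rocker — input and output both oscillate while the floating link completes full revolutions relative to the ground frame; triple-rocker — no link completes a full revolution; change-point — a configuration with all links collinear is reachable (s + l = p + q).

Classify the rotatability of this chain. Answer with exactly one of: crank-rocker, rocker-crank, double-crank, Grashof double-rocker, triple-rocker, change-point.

lengths: ground=4, input=9, coupler=8, output=9
sorted: s=4 (shortest), l=9 (longest), p+q=17
s + l = 13 vs p + q = 17
s + l < p + q (Grashof) with shortest = ground link → double-crank

double-crank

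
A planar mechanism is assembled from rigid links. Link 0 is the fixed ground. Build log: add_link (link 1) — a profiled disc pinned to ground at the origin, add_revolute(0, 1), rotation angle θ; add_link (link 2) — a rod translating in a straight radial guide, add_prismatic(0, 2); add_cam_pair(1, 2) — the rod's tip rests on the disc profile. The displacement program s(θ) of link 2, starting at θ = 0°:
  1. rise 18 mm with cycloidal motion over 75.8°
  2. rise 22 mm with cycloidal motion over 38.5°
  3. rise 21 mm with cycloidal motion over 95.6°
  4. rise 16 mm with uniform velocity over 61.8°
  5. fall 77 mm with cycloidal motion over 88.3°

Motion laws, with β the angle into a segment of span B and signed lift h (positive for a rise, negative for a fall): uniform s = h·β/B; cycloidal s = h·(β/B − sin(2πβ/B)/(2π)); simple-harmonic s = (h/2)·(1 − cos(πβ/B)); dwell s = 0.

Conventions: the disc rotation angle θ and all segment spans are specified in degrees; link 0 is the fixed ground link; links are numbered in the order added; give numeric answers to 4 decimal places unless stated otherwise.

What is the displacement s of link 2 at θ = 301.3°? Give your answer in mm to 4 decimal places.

seg 1 [0°–75.8°] cycloidal, h=18: full span → s += 18 → s = 18.0000
seg 2 [75.8°–114.3°] cycloidal, h=22: full span → s += 22 → s = 40.0000
seg 3 [114.3°–209.9°] cycloidal, h=21: full span → s += 21 → s = 61.0000
seg 4 [209.9°–271.7°] uniform, h=16: full span → s += 16 → s = 77.0000
seg 5 [271.7°–360°] cycloidal, h=-77: θ=301.3° here. β=29.6, B=88.3. -77·(0.3352 − sin(2π·0.3352)/(2π)) = -15.2723 → s = 61.7277

61.7277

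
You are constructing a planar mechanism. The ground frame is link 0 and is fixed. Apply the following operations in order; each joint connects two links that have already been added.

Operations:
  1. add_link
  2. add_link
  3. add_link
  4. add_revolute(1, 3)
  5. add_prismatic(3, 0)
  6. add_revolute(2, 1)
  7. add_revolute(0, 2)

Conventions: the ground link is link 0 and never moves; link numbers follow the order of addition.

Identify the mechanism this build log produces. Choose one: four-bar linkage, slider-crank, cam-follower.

links: 4 (incl. ground); joints: 3 revolute, 1 prismatic, 0 higher (cam) pair, forming one closed loop
4 links, 3 revolutes + 1 prismatic in one loop → slider-crank

slider-crank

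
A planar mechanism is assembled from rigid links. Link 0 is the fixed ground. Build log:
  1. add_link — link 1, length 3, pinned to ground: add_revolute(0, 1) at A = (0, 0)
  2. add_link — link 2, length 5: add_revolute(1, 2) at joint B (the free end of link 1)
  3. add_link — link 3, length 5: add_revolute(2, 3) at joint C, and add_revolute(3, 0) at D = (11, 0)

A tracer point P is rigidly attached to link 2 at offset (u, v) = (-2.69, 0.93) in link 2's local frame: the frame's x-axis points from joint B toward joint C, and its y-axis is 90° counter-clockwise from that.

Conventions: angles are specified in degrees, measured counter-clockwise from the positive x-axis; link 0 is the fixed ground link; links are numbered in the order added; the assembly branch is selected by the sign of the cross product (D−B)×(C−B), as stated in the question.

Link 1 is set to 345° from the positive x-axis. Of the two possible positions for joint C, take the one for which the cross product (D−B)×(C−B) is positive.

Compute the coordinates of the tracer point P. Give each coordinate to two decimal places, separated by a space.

A=(0,0), D=(11.00,0)
B = A + 3.00·(cos345°, sin345°) = (2.8978, -0.7765)
|BD| = 8.1393
circle(B,5.00) ∩ circle(D,5.00): a=4.0697, h=2.9048
  candidates: C₊=(6.6718,2.5033) cross=23.643; C₋=(7.2260,-3.2798) cross=-23.643
  branch + wants cross > 0 → take C=(6.6718,2.5033) (cross=23.643)
ex = (C−B)/|BC| = (0.7548,0.6560); ey = (-0.6560,0.7548)
P = B + -2.69·ex + 0.93·ey = (0.2573,-1.8390)

0.26 -1.84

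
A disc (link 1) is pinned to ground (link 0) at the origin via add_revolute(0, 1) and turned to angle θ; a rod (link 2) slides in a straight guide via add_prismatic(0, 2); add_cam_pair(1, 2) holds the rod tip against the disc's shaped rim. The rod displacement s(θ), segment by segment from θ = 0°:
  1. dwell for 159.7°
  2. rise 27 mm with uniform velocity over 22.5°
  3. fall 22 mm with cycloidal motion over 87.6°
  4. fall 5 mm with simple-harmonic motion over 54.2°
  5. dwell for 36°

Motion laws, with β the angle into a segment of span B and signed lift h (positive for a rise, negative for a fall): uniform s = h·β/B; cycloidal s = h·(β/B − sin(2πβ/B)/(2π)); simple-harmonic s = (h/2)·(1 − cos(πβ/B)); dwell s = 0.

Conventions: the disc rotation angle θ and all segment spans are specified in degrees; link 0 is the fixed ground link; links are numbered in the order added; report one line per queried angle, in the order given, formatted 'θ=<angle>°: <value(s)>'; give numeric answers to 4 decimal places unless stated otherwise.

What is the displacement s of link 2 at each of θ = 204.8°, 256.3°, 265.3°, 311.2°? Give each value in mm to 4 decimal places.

segment 1 (0° to 159.7°, dwell): s unchanged at 0.0000
segment 2 (159.7° to 182.2°, uniform, h = 27) is passed completely: s = 0.0000 + (27) = 27.0000
θ = 204.8° falls in segment 3 (182.2° to 269.8°, cycloidal, h = -22): β = 204.8 − 182.2 = 22.6°, B = 87.6°; Δs = -22·(0.2580 − sin(2π·0.2580)/(2π)) = -2.1788; s = 27.0000 − 2.1788 = 24.8212
θ = 256.3° falls in segment 3 (182.2° to 269.8°, cycloidal, h = -22): β = 256.3 − 182.2 = 74.1°, B = 87.6°; Δs = -22·(0.8459 − sin(2π·0.8459)/(2π)) = -21.4945; s = 27.0000 − 21.4945 = 5.5055
θ = 265.3° falls in segment 3 (182.2° to 269.8°, cycloidal, h = -22): β = 265.3 − 182.2 = 83.1°, B = 87.6°; Δs = -22·(0.9486 − sin(2π·0.9486)/(2π)) = -21.9805; s = 27.0000 − 21.9805 = 5.0195
segment 3 (182.2° to 269.8°, cycloidal, h = -22) is passed completely: s = 27.0000 + (-22) = 5.0000
θ = 311.2° falls in segment 4 (269.8° to 324°, simple-harmonic, h = -5): β = 311.2 − 269.8 = 41.4°, B = 54.2°; Δs = -5/2·(1 − cos(π·0.7638)) = -4.3429; s = 5.0000 − 4.3429 = 0.6571

θ=204.8°: 24.8212
θ=256.3°: 5.5055
θ=265.3°: 5.0195
θ=311.2°: 0.6571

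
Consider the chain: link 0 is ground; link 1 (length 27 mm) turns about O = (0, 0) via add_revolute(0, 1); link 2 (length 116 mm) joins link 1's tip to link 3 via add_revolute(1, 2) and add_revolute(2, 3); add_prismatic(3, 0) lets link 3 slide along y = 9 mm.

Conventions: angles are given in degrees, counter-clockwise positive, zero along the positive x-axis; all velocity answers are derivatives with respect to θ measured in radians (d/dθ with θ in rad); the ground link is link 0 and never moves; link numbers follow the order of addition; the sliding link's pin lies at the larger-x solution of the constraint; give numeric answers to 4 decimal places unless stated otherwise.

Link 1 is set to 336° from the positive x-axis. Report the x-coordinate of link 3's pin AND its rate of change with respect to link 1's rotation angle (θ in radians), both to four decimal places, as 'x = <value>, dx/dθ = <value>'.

geometry: r = 27 mm, L = 116 mm, e = 9 mm
crank pin P = (r cos θ, r sin θ) = (24.665727, -10.981889)
h = r sin θ − e = -10.981889 − 9 = -19.981889
x = r cos θ + √(L² − h²) = 24.665727 + 114.266023 = 138.931751
dx/dθ = −r sin θ − h·r cos θ/√(L² − h²) (θ in radians; h = -19.981889) = 15.295226

x = 138.9318, dx/dθ = 15.2952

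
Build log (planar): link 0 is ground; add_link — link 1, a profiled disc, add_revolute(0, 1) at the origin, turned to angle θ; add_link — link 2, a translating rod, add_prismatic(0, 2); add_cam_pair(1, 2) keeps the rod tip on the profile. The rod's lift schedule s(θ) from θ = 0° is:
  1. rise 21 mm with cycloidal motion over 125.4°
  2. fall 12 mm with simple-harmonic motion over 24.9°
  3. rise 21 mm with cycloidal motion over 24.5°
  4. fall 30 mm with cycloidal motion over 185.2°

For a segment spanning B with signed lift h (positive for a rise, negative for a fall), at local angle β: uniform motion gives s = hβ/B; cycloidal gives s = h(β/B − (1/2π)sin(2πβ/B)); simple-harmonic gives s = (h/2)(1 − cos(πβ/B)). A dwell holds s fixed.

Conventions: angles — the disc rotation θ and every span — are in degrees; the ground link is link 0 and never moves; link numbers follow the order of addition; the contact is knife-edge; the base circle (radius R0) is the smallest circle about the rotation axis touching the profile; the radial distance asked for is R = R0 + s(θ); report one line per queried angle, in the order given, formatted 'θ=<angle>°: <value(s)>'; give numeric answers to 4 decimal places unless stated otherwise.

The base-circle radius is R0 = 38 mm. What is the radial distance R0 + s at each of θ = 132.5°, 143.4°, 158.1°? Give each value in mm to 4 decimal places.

seg 1 [0°–125.4°] cycloidal, h=21: full span → s += 21 → s = 21.0000
seg 2 [125.4°–150.3°] simple-harmonic, h=-12: θ=132.5° here. β=7.1, B=24.9. -12/2·(1 − cos(π·0.2851)) = -2.2506 → s = 18.7494
seg 2 [125.4°–150.3°] simple-harmonic, h=-12: θ=143.4° here. β=18, B=24.9. -12/2·(1 − cos(π·0.7229)) = -9.8664 → s = 11.1336
seg 2 [125.4°–150.3°] simple-harmonic, h=-12: full span → s += -12 → s = 9.0000
seg 3 [150.3°–174.8°] cycloidal, h=21: θ=158.1° here. β=7.8, B=24.5. 21·(0.3184 − sin(2π·0.3184)/(2π)) = 3.6471 → s = 12.6471
θ=132.5°: R = R0 + s = 38 + 18.7494 = 56.7494
θ=143.4°: R = R0 + s = 38 + 11.1336 = 49.1336
θ=158.1°: R = R0 + s = 38 + 12.6471 = 50.6471

θ=132.5°: 56.7494
θ=143.4°: 49.1336
θ=158.1°: 50.6471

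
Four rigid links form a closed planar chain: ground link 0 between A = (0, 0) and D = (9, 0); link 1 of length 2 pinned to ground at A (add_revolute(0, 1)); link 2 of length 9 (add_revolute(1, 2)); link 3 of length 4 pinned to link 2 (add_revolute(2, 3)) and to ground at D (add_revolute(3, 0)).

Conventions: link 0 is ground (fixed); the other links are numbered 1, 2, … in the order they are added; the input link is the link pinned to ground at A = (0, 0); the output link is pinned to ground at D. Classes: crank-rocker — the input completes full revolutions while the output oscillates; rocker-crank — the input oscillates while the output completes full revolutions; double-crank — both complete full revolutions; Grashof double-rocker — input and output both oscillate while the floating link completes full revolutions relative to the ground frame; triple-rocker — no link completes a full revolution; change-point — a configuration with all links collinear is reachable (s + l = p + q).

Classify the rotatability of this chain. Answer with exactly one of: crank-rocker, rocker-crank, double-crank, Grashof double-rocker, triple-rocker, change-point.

lengths: ground=9, input=2, coupler=9, output=4
sorted: s=2 (shortest), l=9 (longest), p+q=13
s + l = 11 vs p + q = 13
s + l < p + q (Grashof) with shortest = input link → crank-rocker

crank-rocker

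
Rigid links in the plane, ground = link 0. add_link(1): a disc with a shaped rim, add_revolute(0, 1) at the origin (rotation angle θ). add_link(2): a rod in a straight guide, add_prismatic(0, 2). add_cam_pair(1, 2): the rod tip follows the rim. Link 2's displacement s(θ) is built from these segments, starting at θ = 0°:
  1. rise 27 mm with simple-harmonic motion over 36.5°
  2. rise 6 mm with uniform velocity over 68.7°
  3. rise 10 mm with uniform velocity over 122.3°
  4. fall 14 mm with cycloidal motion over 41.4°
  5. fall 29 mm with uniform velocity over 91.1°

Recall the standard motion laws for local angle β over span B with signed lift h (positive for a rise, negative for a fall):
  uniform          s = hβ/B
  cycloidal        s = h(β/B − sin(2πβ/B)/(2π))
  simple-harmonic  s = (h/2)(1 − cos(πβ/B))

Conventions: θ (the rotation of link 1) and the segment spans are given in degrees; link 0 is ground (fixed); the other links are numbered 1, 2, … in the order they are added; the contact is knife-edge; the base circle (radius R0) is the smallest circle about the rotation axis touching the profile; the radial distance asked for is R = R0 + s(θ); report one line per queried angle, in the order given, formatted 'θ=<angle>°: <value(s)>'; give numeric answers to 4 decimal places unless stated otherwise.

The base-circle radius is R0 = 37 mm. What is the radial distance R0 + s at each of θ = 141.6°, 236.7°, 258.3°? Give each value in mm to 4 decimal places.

segment 1 (0° to 36.5°, simple-harmonic, h = 27) is passed completely: s = 0.0000 + (27) = 27.0000
segment 2 (36.5° to 105.2°, uniform, h = 6) is passed completely: s = 27.0000 + (6) = 33.0000
θ = 141.6° falls in segment 3 (105.2° to 227.5°, uniform, h = 10): β = 141.6 − 105.2 = 36.4°, B = 122.3°; Δs = 10·36.4/122.3 = 2.9763; s = 33.0000 + 2.9763 = 35.9763
segment 3 (105.2° to 227.5°, uniform, h = 10) is passed completely: s = 33.0000 + (10) = 43.0000
θ = 236.7° falls in segment 4 (227.5° to 268.9°, cycloidal, h = -14): β = 236.7 − 227.5 = 9.2°, B = 41.4°; Δs = -14·(0.2222 − sin(2π·0.2222)/(2π)) = -0.9168; s = 43.0000 − 0.9168 = 42.0832
θ = 258.3° falls in segment 4 (227.5° to 268.9°, cycloidal, h = -14): β = 258.3 − 227.5 = 30.8°, B = 41.4°; Δs = -14·(0.7440 − sin(2π·0.7440)/(2π)) = -12.6420; s = 43.0000 − 12.6420 = 30.3580
θ=141.6°: R = R0 + s = 37 + 35.9763 = 72.9763
θ=236.7°: R = R0 + s = 37 + 42.0832 = 79.0832
θ=258.3°: R = R0 + s = 37 + 30.3580 = 67.3580

θ=141.6°: 72.9763
θ=236.7°: 79.0832
θ=258.3°: 67.3580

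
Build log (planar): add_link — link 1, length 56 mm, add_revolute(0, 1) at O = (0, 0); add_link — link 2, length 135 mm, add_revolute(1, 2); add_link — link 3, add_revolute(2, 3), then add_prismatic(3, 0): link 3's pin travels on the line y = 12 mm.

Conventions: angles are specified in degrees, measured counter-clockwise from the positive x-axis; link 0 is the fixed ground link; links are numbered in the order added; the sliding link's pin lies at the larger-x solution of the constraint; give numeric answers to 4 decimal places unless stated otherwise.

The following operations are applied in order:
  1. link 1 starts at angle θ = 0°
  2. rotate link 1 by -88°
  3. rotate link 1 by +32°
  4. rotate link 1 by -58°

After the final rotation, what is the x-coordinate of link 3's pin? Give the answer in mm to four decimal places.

geometry: r = 56 mm, L = 135 mm, e = 12 mm; θ starts at 0°
rotate link 1 by -88°: θ ← 0° -88° = -88°
rotate link 1 by +32°: θ ← -88° +32° = -56°
rotate link 1 by -58°: θ ← -56° -58° = -114°
crank pin P = (r cos θ, r sin θ) = (-22.777252, -51.158546)
h = r sin θ − e = -51.158546 − 12 = -63.158546
x = r cos θ + √(L² − h²) = -22.777252 + 119.314702 = 96.537450

96.5374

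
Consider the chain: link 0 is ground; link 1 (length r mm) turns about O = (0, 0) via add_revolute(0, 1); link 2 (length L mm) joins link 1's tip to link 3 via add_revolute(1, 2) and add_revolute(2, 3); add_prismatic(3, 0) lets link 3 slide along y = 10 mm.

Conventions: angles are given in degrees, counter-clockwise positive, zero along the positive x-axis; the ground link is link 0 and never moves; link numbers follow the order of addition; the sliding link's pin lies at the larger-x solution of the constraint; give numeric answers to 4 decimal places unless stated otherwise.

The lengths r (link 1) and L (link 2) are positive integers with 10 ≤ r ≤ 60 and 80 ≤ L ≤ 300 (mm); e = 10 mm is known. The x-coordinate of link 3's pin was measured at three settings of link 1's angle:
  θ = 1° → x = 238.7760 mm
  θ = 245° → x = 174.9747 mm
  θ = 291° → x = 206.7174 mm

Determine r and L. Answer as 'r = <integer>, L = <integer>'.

constraint per measurement: (x − r cos θ)² + (r sin θ − e)² = L²
subtracting the θ₁ and θ₂ equations cancels the r² and L² terms:
r = (x₁² − x₂²) / (2[(x₁cos θ₁ + e sin θ₁) − (x₂cos θ₂ + e sin θ₂)]) = 41.0000 → r = 41
L² = (x₁ − r cos θ₁)² + (r sin θ₁ − e)² = 39204.0173 → L = 198.0000 → L = 198
check at θ₃=291°: x = 206.7174 (printed 206.7174) ✓

r = 41, L = 198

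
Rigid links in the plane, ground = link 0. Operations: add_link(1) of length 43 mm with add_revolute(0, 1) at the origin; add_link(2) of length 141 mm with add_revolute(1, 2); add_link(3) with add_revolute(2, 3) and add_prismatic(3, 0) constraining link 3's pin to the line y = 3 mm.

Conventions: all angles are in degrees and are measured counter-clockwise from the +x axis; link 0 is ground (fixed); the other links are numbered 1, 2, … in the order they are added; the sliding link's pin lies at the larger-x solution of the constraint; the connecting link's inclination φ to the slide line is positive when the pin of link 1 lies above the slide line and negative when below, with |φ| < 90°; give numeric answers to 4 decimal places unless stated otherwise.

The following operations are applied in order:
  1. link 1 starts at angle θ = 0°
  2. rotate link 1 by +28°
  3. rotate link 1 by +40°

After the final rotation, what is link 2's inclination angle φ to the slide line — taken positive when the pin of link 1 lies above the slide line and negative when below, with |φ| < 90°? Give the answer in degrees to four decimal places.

geometry: r = 43 mm, L = 141 mm, e = 3 mm; θ starts at 0°
rotate link 1 by +28°: θ ← 0° +28° = 28°
rotate link 1 by +40°: θ ← 28° +40° = 68°
h = r sin θ − e = 39.868906 − 3 = 36.868906
sin φ = h / L = 36.868906 / 141 = 0.26148160
φ = arcsin(0.26148160) = 15.157993°

15.1580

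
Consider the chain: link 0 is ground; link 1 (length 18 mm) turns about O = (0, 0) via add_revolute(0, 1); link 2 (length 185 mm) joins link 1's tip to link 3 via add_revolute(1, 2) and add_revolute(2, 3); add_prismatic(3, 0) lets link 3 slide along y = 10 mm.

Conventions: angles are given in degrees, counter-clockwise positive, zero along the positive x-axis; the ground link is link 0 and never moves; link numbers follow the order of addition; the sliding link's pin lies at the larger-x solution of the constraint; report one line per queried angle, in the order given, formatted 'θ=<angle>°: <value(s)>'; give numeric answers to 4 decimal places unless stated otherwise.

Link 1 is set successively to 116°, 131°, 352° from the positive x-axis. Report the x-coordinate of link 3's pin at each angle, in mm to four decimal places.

geometry: r = 18 mm, L = 185 mm, e = 10 mm
θ=116°: crank pin P = (r cos θ, r sin θ) = (-7.890681, 16.178293)
θ=116°: h = r sin θ − e = 16.178293 − 10 = 6.178293
θ=116°: x = r cos θ + √(L² − h²) = -7.890681 + 184.896806 = 177.006125
θ=131°: crank pin P = (r cos θ, r sin θ) = (-11.809063, 13.584772)
θ=131°: h = r sin θ − e = 13.584772 − 10 = 3.584772
θ=131°: x = r cos θ + √(L² − h²) = -11.809063 + 184.965265 = 173.156203
θ=352°: crank pin P = (r cos θ, r sin θ) = (17.824825, -2.505116)
θ=352°: h = r sin θ − e = -2.505116 − 10 = -12.505116
θ=352°: x = r cos θ + √(L² − h²) = 17.824825 + 184.576873 = 202.401698

θ=116°: 177.0061
θ=131°: 173.1562
θ=352°: 202.4017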